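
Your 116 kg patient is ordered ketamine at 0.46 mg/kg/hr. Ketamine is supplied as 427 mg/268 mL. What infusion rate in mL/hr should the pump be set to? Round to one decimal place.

33.5 mL/hr

Dose = 0.46 mg/kg/hr × 116 kg = 53.36 mg/hr
Concentration = 427 mg ÷ 268 mL = 1.593284 mg/mL
Rate = 53.36 mg/hr ÷ 1.593284 mg/mL = 33.49059 mL/hr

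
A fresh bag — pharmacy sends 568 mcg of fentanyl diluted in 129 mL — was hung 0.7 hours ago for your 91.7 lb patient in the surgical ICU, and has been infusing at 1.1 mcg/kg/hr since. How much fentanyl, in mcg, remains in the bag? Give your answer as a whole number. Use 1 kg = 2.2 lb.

Weight = 91.7 lb ÷ 2.2 lb/kg = 41.68182 kg
Dose = 1.1 mcg/kg/hr × 41.68182 kg = 45.85 mcg/hr
Concentration = 568 mcg ÷ 129 mL = 4.403101 mcg/mL
Rate = 45.85 mcg/hr ÷ 4.403101 mcg/mL = 10.41312 mL/hr
Volume infused = 10.41312 mL/hr × 0.7 hr = 7.289181 mL
Volume remaining = 129 − 7.289181 = 121.7108 mL
Drug remaining = 121.7108 mL × 4.403101 mcg/mL = 535.905 mcg

536 mcg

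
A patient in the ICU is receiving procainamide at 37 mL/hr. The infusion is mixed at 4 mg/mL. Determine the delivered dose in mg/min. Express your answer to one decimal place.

2.5 mg/min

Drug rate = 37 mL/hr × 4 mg/mL = 148 mg/hr
148 mg/hr ÷ 60 min/hr = 2.466667 mg/min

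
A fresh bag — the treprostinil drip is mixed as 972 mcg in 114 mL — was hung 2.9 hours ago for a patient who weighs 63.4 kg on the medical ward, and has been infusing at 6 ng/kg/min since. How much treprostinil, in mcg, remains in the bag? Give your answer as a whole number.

906 mcg

Dose = 6 ng/kg/min × 63.4 kg = 380.4 ng/min
380.4 ng/min × 60 min/hr = 22824 ng/hr
Concentration = 972 mcg ÷ 114 mL = 8.526316 mcg/mL = 8526.316 ng/mL
Rate = 22824 ng/hr ÷ 8526.316 ng/mL = 2.676889 mL/hr
Volume infused = 2.676889 mL/hr × 2.9 hr = 7.762978 mL
Volume remaining = 114 − 7.762978 = 106.237 mL
Drug remaining = 106.237 mL × 8526.316 ng/mL = 905810.4 ng = 905.8104 mcg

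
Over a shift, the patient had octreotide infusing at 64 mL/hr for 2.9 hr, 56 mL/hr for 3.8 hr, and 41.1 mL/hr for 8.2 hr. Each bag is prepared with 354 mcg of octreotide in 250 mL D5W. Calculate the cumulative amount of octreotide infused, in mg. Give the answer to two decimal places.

Concentration = 354 mcg ÷ 250 mL = 1.416 mcg/mL
Stage 1: 64 mL/hr × 2.9 hr = 185.6 mL → 185.6 mL × 1.416 mcg/mL = 262.8096 mcg
Stage 2: 56 mL/hr × 3.8 hr = 212.8 mL → 212.8 mL × 1.416 mcg/mL = 301.3248 mcg
Stage 3: 41.1 mL/hr × 8.2 hr = 337.02 mL → 337.02 mL × 1.416 mcg/mL = 477.2203 mcg
Total = 262.8096 + 301.3248 + 477.2203 = 1041.355 mcg = 1.041355 mg

1.04 mg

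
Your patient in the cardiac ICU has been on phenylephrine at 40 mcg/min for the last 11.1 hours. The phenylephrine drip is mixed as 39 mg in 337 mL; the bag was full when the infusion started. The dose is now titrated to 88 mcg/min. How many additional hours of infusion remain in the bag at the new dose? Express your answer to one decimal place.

2.3 hours

Initial rate:
40 mcg/min × 60 min/hr = 2400 mcg/hr
Concentration = 39 mg ÷ 337 mL = 0.115727 mg/mL = 115.727 mcg/mL
Rate = 2400 mcg/hr ÷ 115.727 mcg/mL = 20.73846 mL/hr
Volume infused so far = 20.73846 mL/hr × 11.1 hr = 230.1969 mL
Volume remaining = 337 − 230.1969 = 106.8031 mL
New rate:
88 mcg/min × 60 min/hr = 5280 mcg/hr
Rate = 5280 mcg/hr ÷ 115.727 mcg/mL = 45.62462 mL/hr
Time remaining = 106.8031 mL ÷ 45.62462 mL/hr = 2.340909 hr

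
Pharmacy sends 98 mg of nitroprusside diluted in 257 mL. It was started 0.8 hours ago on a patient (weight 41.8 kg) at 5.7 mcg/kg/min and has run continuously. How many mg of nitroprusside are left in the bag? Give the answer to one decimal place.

Dose = 5.7 mcg/kg/min × 41.8 kg = 238.26 mcg/min
238.26 mcg/min × 60 min/hr = 14295.6 mcg/hr
Concentration = 98 mg ÷ 257 mL = 0.381323 mg/mL = 381.323 mcg/mL
Rate = 14295.6 mcg/hr ÷ 381.323 mcg/mL = 37.48948 mL/hr
Volume infused = 37.48948 mL/hr × 0.8 hr = 29.99159 mL
Volume remaining = 257 − 29.99159 = 227.0084 mL
Drug remaining = 227.0084 mL × 381.323 mcg/mL = 86563.52 mcg = 86.56352 mg

86.6 mg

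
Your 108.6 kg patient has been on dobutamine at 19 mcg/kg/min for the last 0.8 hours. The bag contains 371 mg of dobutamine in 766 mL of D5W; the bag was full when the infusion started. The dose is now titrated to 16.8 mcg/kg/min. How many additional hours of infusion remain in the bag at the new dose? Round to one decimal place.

Initial rate:
Dose = 19 mcg/kg/min × 108.6 kg = 2063.4 mcg/min
2063.4 mcg/min × 60 min/hr = 123804 mcg/hr
Concentration = 371 mg ÷ 766 mL = 0.4843342 mg/mL = 484.3342 mcg/mL
Rate = 123804 mcg/hr ÷ 484.3342 mcg/mL = 255.6169 mL/hr
Volume infused so far = 255.6169 mL/hr × 0.8 hr = 204.4935 mL
Volume remaining = 766 − 204.4935 = 561.5065 mL
New rate:
Dose = 16.8 mcg/kg/min × 108.6 kg = 1824.48 mcg/min
1824.48 mcg/min × 60 min/hr = 109468.8 mcg/hr
Rate = 109468.8 mcg/hr ÷ 484.3342 mcg/mL = 226.0191 mL/hr
Time remaining = 561.5065 mL ÷ 226.0191 mL/hr = 2.484332 hr

2.5 hours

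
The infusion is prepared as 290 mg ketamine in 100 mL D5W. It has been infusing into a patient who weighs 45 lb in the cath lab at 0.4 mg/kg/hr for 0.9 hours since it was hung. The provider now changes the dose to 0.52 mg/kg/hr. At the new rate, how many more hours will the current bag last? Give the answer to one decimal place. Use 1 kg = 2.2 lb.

26.6 hours

Initial rate:
Weight = 45 lb ÷ 2.2 lb/kg = 20.45455 kg
Dose = 0.4 mg/kg/hr × 20.45455 kg = 8.181818 mg/hr
Concentration = 290 mg ÷ 100 mL = 2.9 mg/mL
Rate = 8.181818 mg/hr ÷ 2.9 mg/mL = 2.821317 mL/hr
Volume infused so far = 2.821317 mL/hr × 0.9 hr = 2.539185 mL
Volume remaining = 100 − 2.539185 = 97.46082 mL
New rate:
Dose = 0.52 mg/kg/hr × 20.45455 kg = 10.63636 mg/hr
Rate = 10.63636 mg/hr ÷ 2.9 mg/mL = 3.667712 mL/hr
Time remaining = 97.46082 mL ÷ 3.667712 mL/hr = 26.57265 hr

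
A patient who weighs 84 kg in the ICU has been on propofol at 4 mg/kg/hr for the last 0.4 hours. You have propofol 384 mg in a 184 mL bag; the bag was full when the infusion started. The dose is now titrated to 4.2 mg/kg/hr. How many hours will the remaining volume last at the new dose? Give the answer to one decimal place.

0.7 hours

Initial rate:
Dose = 4 mg/kg/hr × 84 kg = 336 mg/hr
Concentration = 384 mg ÷ 184 mL = 2.086957 mg/mL
Rate = 336 mg/hr ÷ 2.086957 mg/mL = 161 mL/hr
Volume infused so far = 161 mL/hr × 0.4 hr = 64.4 mL
Volume remaining = 184 − 64.4 = 119.6 mL
New rate:
Dose = 4.2 mg/kg/hr × 84 kg = 352.8 mg/hr
Rate = 352.8 mg/hr ÷ 2.086957 mg/mL = 169.05 mL/hr
Time remaining = 119.6 mL ÷ 169.05 mL/hr = 0.707483 hr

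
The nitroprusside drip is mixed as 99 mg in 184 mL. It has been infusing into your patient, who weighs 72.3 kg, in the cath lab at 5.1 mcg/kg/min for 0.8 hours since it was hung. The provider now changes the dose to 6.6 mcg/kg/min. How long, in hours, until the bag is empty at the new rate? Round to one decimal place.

Initial rate:
Dose = 5.1 mcg/kg/min × 72.3 kg = 368.73 mcg/min
368.73 mcg/min × 60 min/hr = 22123.8 mcg/hr
Concentration = 99 mg ÷ 184 mL = 0.5380435 mg/mL = 538.0435 mcg/mL
Rate = 22123.8 mcg/hr ÷ 538.0435 mcg/mL = 41.11898 mL/hr
Volume infused so far = 41.11898 mL/hr × 0.8 hr = 32.89519 mL
Volume remaining = 184 − 32.89519 = 151.1048 mL
New rate:
Dose = 6.6 mcg/kg/min × 72.3 kg = 477.18 mcg/min
477.18 mcg/min × 60 min/hr = 28630.8 mcg/hr
Rate = 28630.8 mcg/hr ÷ 538.0435 mcg/mL = 53.2128 mL/hr
Time remaining = 151.1048 mL ÷ 53.2128 mL/hr = 2.839633 hr

2.8 hours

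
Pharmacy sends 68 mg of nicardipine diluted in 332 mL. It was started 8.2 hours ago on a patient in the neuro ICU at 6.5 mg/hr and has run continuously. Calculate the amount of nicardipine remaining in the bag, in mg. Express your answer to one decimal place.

Concentration = 68 mg ÷ 332 mL = 0.2048193 mg/mL
Rate = 6.5 mg/hr ÷ 0.2048193 mg/mL = 31.73529 mL/hr
Volume infused = 31.73529 mL/hr × 8.2 hr = 260.2294 mL
Volume remaining = 332 − 260.2294 = 71.77059 mL
Drug remaining = 71.77059 mL × 0.2048193 mg/mL = 14.7 mg

14.7 mg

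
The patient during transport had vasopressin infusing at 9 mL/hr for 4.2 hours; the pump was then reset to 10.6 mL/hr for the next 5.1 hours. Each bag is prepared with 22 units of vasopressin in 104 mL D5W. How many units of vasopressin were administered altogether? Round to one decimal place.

Concentration = 22 units ÷ 104 mL = 0.2115385 units/mL
Stage 1: 9 mL/hr × 4.2 hr = 37.8 mL → 37.8 mL × 0.2115385 units/mL = 7.996154 units
Stage 2: 10.6 mL/hr × 5.1 hr = 54.06 mL → 54.06 mL × 0.2115385 units/mL = 11.43577 units
Total = 7.996154 + 11.43577 = 19.43192 units

19.4 units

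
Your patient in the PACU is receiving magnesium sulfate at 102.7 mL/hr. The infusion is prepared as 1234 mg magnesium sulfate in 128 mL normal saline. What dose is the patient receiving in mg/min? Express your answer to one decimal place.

Concentration = 1234 mg ÷ 128 mL = 9.640625 mg/mL
Drug rate = 102.7 mL/hr × 9.640625 mg/mL = 990.0922 mg/hr
990.0922 mg/hr ÷ 60 min/hr = 16.50154 mg/min

16.5 mg/min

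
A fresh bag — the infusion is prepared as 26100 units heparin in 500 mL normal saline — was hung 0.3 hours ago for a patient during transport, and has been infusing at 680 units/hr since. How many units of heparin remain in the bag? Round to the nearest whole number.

Concentration = 26100 units ÷ 500 mL = 52.2 units/mL
Rate = 680 units/hr ÷ 52.2 units/mL = 13.02682 mL/hr
Volume infused = 13.02682 mL/hr × 0.3 hr = 3.908046 mL
Volume remaining = 500 − 3.908046 = 496.092 mL
Drug remaining = 496.092 mL × 52.2 units/mL = 25896 units

25896 units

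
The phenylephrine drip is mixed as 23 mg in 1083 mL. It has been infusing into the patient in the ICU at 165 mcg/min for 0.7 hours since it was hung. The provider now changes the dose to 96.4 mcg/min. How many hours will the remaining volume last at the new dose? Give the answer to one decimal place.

2.8 hours

Initial rate:
165 mcg/min × 60 min/hr = 9900 mcg/hr
Concentration = 23 mg ÷ 1083 mL = 0.0212373 mg/mL = 21.2373 mcg/mL
Rate = 9900 mcg/hr ÷ 21.2373 mcg/mL = 466.1609 mL/hr
Volume infused so far = 466.1609 mL/hr × 0.7 hr = 326.3126 mL
Volume remaining = 1083 − 326.3126 = 756.6874 mL
New rate:
96.4 mcg/min × 60 min/hr = 5784 mcg/hr
Rate = 5784 mcg/hr ÷ 21.2373 mcg/mL = 272.351 mL/hr
Time remaining = 756.6874 mL ÷ 272.351 mL/hr = 2.778354 hr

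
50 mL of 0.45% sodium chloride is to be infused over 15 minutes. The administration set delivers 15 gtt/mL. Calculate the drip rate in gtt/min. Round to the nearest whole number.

50 mL ÷ (15 min) = 3.333333 mL/min
3.333333 mL/min × 15 gtt/mL = 50 gtt/min

50 gtt/min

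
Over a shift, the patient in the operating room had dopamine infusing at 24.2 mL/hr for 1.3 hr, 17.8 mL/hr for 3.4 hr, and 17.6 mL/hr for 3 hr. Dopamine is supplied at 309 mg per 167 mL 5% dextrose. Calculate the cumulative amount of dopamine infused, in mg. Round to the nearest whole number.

268 mg

Concentration = 309 mg ÷ 167 mL = 1.850299 mg/mL
Stage 1: 24.2 mL/hr × 1.3 hr = 31.46 mL → 31.46 mL × 1.850299 mg/mL = 58.21042 mg
Stage 2: 17.8 mL/hr × 3.4 hr = 60.52 mL → 60.52 mL × 1.850299 mg/mL = 111.9801 mg
Stage 3: 17.6 mL/hr × 3 hr = 52.8 mL → 52.8 mL × 1.850299 mg/mL = 97.69581 mg
Total = 58.21042 + 111.9801 + 97.69581 = 267.8863 mg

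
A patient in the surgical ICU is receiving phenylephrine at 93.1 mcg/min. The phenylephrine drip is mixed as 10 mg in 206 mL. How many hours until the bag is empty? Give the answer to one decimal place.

93.1 mcg/min × 60 min/hr = 5586 mcg/hr
Concentration = 10 mg ÷ 206 mL = 0.04854369 mg/mL = 48.54369 mcg/mL
Rate = 5586 mcg/hr ÷ 48.54369 mcg/mL = 115.0716 mL/hr
Duration = 206 mL ÷ 115.0716 mL/hr = 1.79019 hr

1.8 hours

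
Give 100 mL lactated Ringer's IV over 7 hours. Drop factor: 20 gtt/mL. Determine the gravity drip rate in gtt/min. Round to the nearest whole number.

100 mL ÷ (7 hr × 60 = 420 min) = 0.2380952 mL/min
0.2380952 mL/min × 20 gtt/mL = 4.761905 gtt/min

5 gtt/min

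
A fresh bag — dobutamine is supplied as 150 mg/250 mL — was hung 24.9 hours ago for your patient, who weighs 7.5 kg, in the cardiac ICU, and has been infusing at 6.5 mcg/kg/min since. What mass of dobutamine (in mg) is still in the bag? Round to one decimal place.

77.2 mg

Dose = 6.5 mcg/kg/min × 7.5 kg = 48.75 mcg/min
48.75 mcg/min × 60 min/hr = 2925 mcg/hr
Concentration = 150 mg ÷ 250 mL = 0.6 mg/mL = 600 mcg/mL
Rate = 2925 mcg/hr ÷ 600 mcg/mL = 4.875 mL/hr
Volume infused = 4.875 mL/hr × 24.9 hr = 121.3875 mL
Volume remaining = 250 − 121.3875 = 128.6125 mL
Drug remaining = 128.6125 mL × 600 mcg/mL = 77167.5 mcg = 77.1675 mg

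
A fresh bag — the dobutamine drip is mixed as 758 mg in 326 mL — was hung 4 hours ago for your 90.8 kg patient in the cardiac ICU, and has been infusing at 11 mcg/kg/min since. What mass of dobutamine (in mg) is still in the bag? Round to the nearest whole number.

Dose = 11 mcg/kg/min × 90.8 kg = 998.8 mcg/min
998.8 mcg/min × 60 min/hr = 59928 mcg/hr
Concentration = 758 mg ÷ 326 mL = 2.325153 mg/mL = 2325.153 mcg/mL
Rate = 59928 mcg/hr ÷ 2325.153 mcg/mL = 25.77378 mL/hr
Volume infused = 25.77378 mL/hr × 4 hr = 103.0951 mL
Volume remaining = 326 − 103.0951 = 222.9049 mL
Drug remaining = 222.9049 mL × 2325.153 mcg/mL = 518288 mcg = 518.288 mg

518 mg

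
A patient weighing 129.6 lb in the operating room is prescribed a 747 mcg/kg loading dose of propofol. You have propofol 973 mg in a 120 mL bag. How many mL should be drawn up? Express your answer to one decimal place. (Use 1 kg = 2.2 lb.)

5.4 mL

Weight = 129.6 lb ÷ 2.2 lb/kg = 58.90909 kg
Dose = 747 mcg/kg × 58.90909 kg = 44005.09 mcg
Concentration = 973 mg ÷ 120 mL = 8.108333 mg/mL = 8108.333 mcg/mL
Volume = 44005.09 mcg ÷ 8108.333 mcg/mL = 5.427144 mL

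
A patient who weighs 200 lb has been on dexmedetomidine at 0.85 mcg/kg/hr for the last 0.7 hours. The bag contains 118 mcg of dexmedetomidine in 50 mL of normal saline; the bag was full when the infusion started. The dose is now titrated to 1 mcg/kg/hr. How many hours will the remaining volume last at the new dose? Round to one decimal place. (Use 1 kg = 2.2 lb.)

0.7 hours

Initial rate:
Weight = 200 lb ÷ 2.2 lb/kg = 90.90909 kg
Dose = 0.85 mcg/kg/hr × 90.90909 kg = 77.27273 mcg/hr
Concentration = 118 mcg ÷ 50 mL = 2.36 mcg/mL
Rate = 77.27273 mcg/hr ÷ 2.36 mcg/mL = 32.74268 mL/hr
Volume infused so far = 32.74268 mL/hr × 0.7 hr = 22.91988 mL
Volume remaining = 50 − 22.91988 = 27.08012 mL
New rate:
Dose = 1 mcg/kg/hr × 90.90909 kg = 90.90909 mcg/hr
Rate = 90.90909 mcg/hr ÷ 2.36 mcg/mL = 38.5208 mL/hr
Time remaining = 27.08012 mL ÷ 38.5208 mL/hr = 0.703 hr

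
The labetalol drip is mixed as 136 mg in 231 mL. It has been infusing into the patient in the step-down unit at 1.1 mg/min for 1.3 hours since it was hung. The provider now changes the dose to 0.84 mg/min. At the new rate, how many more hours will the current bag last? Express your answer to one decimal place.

Initial rate:
1.1 mg/min × 60 min/hr = 66 mg/hr
Concentration = 136 mg ÷ 231 mL = 0.5887446 mg/mL
Rate = 66 mg/hr ÷ 0.5887446 mg/mL = 112.1029 mL/hr
Volume infused so far = 112.1029 mL/hr × 1.3 hr = 145.7338 mL
Volume remaining = 231 − 145.7338 = 85.26618 mL
New rate:
0.84 mg/min × 60 min/hr = 50.4 mg/hr
Rate = 50.4 mg/hr ÷ 0.5887446 mg/mL = 85.60588 mL/hr
Time remaining = 85.26618 mL ÷ 85.60588 mL/hr = 0.9960317 hr

1.0 hours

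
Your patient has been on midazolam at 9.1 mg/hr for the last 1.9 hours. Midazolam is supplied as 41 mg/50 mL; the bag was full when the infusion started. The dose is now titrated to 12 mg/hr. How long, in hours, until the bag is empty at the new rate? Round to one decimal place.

2.0 hours

Initial rate:
Concentration = 41 mg ÷ 50 mL = 0.82 mg/mL
Rate = 9.1 mg/hr ÷ 0.82 mg/mL = 11.09756 mL/hr
Volume infused so far = 11.09756 mL/hr × 1.9 hr = 21.08537 mL
Volume remaining = 50 − 21.08537 = 28.91463 mL
New rate:
Rate = 12 mg/hr ÷ 0.82 mg/mL = 14.63415 mL/hr
Time remaining = 28.91463 mL ÷ 14.63415 mL/hr = 1.975833 hr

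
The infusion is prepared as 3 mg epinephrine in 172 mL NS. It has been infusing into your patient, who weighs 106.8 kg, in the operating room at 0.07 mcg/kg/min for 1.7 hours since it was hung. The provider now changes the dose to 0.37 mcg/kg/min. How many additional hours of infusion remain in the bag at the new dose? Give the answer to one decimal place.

0.9 hours

Initial rate:
Dose = 0.07 mcg/kg/min × 106.8 kg = 7.476 mcg/min
7.476 mcg/min × 60 min/hr = 448.56 mcg/hr
Concentration = 3 mg ÷ 172 mL = 0.01744186 mg/mL = 17.44186 mcg/mL
Rate = 448.56 mcg/hr ÷ 17.44186 mcg/mL = 25.71744 mL/hr
Volume infused so far = 25.71744 mL/hr × 1.7 hr = 43.71965 mL
Volume remaining = 172 − 43.71965 = 128.2804 mL
New rate:
Dose = 0.37 mcg/kg/min × 106.8 kg = 39.516 mcg/min
39.516 mcg/min × 60 min/hr = 2370.96 mcg/hr
Rate = 2370.96 mcg/hr ÷ 17.44186 mcg/mL = 135.935 mL/hr
Time remaining = 128.2804 mL ÷ 135.935 mL/hr = 0.9436886 hr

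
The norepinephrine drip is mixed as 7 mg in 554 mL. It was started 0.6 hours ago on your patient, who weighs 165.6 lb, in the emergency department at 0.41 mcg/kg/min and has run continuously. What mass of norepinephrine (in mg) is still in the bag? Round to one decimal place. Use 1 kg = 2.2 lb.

Weight = 165.6 lb ÷ 2.2 lb/kg = 75.27273 kg
Dose = 0.41 mcg/kg/min × 75.27273 kg = 30.86182 mcg/min
30.86182 mcg/min × 60 min/hr = 1851.709 mcg/hr
Concentration = 7 mg ÷ 554 mL = 0.01263538 mg/mL = 12.63538 mcg/mL
Rate = 1851.709 mcg/hr ÷ 12.63538 mcg/mL = 146.5495 mL/hr
Volume infused = 146.5495 mL/hr × 0.6 hr = 87.92973 mL
Volume remaining = 554 − 87.92973 = 466.0703 mL
Drug remaining = 466.0703 mL × 12.63538 mcg/mL = 5888.975 mcg = 5.888975 mg

5.9 mg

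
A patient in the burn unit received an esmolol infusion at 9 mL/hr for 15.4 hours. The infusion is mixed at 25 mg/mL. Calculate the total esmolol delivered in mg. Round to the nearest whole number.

3465 mg

Concentration = 25 mg/mL = 25000 mcg/mL
Drug rate = 9 mL/hr × 25000 mcg/mL = 225000 mcg/hr
Total = 225000 mcg/hr × 15.4 hr = 3465000 mcg = 3465 mg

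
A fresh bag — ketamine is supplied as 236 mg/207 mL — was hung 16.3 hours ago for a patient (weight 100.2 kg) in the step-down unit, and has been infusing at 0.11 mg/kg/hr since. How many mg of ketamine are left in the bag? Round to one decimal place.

Dose = 0.11 mg/kg/hr × 100.2 kg = 11.022 mg/hr
Concentration = 236 mg ÷ 207 mL = 1.140097 mg/mL
Rate = 11.022 mg/hr ÷ 1.140097 mg/mL = 9.667602 mL/hr
Volume infused = 9.667602 mL/hr × 16.3 hr = 157.5819 mL
Volume remaining = 207 − 157.5819 = 49.41809 mL
Drug remaining = 49.41809 mL × 1.140097 mg/mL = 56.3414 mg

56.3 mg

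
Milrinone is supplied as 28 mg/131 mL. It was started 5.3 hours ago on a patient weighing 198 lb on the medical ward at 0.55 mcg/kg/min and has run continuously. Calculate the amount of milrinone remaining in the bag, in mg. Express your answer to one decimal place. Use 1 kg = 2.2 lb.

12.3 mg

Weight = 198 lb ÷ 2.2 lb/kg = 90 kg
Dose = 0.55 mcg/kg/min × 90 kg = 49.5 mcg/min
49.5 mcg/min × 60 min/hr = 2970 mcg/hr
Concentration = 28 mg ÷ 131 mL = 0.2137405 mg/mL = 213.7405 mcg/mL
Rate = 2970 mcg/hr ÷ 213.7405 mcg/mL = 13.89536 mL/hr
Volume infused = 13.89536 mL/hr × 5.3 hr = 73.64539 mL
Volume remaining = 131 − 73.64539 = 57.35461 mL
Drug remaining = 57.35461 mL × 213.7405 mcg/mL = 12259 mcg = 12.259 mg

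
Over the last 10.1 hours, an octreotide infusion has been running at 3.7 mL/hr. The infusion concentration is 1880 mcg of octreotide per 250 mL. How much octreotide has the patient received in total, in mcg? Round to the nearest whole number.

Concentration = 1880 mcg ÷ 250 mL = 7.52 mcg/mL
Drug rate = 3.7 mL/hr × 7.52 mcg/mL = 27.824 mcg/hr
Total = 27.824 mcg/hr × 10.1 hr = 281.0224 mcg

281 mcg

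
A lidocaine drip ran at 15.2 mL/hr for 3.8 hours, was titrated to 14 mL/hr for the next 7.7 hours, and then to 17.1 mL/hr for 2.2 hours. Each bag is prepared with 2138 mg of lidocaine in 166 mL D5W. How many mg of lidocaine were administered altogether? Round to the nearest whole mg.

Concentration = 2138 mg ÷ 166 mL = 12.87952 mg/mL
Stage 1: 15.2 mL/hr × 3.8 hr = 57.76 mL → 57.76 mL × 12.87952 mg/mL = 743.921 mg
Stage 2: 14 mL/hr × 7.7 hr = 107.8 mL → 107.8 mL × 12.87952 mg/mL = 1388.412 mg
Stage 3: 17.1 mL/hr × 2.2 hr = 37.62 mL → 37.62 mL × 12.87952 mg/mL = 484.5275 mg
Total = 743.921 + 1388.412 + 484.5275 = 2616.86 mg

2617 mg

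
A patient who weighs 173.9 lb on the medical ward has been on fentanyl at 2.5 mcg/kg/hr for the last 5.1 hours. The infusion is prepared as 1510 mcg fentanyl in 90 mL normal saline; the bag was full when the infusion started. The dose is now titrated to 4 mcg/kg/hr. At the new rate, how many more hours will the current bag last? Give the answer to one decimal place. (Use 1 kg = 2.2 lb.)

Initial rate:
Weight = 173.9 lb ÷ 2.2 lb/kg = 79.04545 kg
Dose = 2.5 mcg/kg/hr × 79.04545 kg = 197.6136 mcg/hr
Concentration = 1510 mcg ÷ 90 mL = 16.77778 mcg/mL
Rate = 197.6136 mcg/hr ÷ 16.77778 mcg/mL = 11.7783 mL/hr
Volume infused so far = 11.7783 mL/hr × 5.1 hr = 60.06931 mL
Volume remaining = 90 − 60.06931 = 29.93069 mL
New rate:
Dose = 4 mcg/kg/hr × 79.04545 kg = 316.1818 mcg/hr
Rate = 316.1818 mcg/hr ÷ 16.77778 mcg/mL = 18.84527 mL/hr
Time remaining = 29.93069 mL ÷ 18.84527 mL/hr = 1.588233 hr

1.6 hours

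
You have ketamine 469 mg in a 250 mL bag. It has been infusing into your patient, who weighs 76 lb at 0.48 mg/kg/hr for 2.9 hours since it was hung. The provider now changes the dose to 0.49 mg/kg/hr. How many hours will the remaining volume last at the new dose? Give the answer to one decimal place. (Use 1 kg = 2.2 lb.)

24.9 hours

Initial rate:
Weight = 76 lb ÷ 2.2 lb/kg = 34.54545 kg
Dose = 0.48 mg/kg/hr × 34.54545 kg = 16.58182 mg/hr
Concentration = 469 mg ÷ 250 mL = 1.876 mg/mL
Rate = 16.58182 mg/hr ÷ 1.876 mg/mL = 8.838922 mL/hr
Volume infused so far = 8.838922 mL/hr × 2.9 hr = 25.63287 mL
Volume remaining = 250 − 25.63287 = 224.3671 mL
New rate:
Dose = 0.49 mg/kg/hr × 34.54545 kg = 16.92727 mg/hr
Rate = 16.92727 mg/hr ÷ 1.876 mg/mL = 9.023066 mL/hr
Time remaining = 224.3671 mL ÷ 9.023066 mL/hr = 24.86595 hr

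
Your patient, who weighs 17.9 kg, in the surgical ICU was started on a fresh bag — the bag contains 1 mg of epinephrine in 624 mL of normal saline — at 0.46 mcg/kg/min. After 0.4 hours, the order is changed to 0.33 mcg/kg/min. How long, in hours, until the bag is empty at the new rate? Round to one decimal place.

Initial rate:
Dose = 0.46 mcg/kg/min × 17.9 kg = 8.234 mcg/min
8.234 mcg/min × 60 min/hr = 494.04 mcg/hr
Concentration = 1 mg ÷ 624 mL = 0.001602564 mg/mL = 1.602564 mcg/mL
Rate = 494.04 mcg/hr ÷ 1.602564 mcg/mL = 308.281 mL/hr
Volume infused so far = 308.281 mL/hr × 0.4 hr = 123.3124 mL
Volume remaining = 624 − 123.3124 = 500.6876 mL
New rate:
Dose = 0.33 mcg/kg/min × 17.9 kg = 5.907 mcg/min
5.907 mcg/min × 60 min/hr = 354.42 mcg/hr
Rate = 354.42 mcg/hr ÷ 1.602564 mcg/mL = 221.1581 mL/hr
Time remaining = 500.6876 mL ÷ 221.1581 mL/hr = 2.263935 hr

2.3 hours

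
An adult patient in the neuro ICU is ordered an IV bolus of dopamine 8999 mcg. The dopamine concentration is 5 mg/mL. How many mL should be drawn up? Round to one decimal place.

Concentration = 5 mg/mL = 5000 mcg/mL
Volume = 8999 mcg ÷ 5000 mcg/mL = 1.7998 mL

1.8 mL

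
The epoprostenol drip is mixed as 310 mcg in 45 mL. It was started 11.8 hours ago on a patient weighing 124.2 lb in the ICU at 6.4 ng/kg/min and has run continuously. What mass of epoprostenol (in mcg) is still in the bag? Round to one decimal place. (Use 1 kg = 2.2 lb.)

Weight = 124.2 lb ÷ 2.2 lb/kg = 56.45455 kg
Dose = 6.4 ng/kg/min × 56.45455 kg = 361.3091 ng/min
361.3091 ng/min × 60 min/hr = 21678.55 ng/hr
Concentration = 310 mcg ÷ 45 mL = 6.888889 mcg/mL = 6888.889 ng/mL
Rate = 21678.55 ng/hr ÷ 6888.889 ng/mL = 3.146886 mL/hr
Volume infused = 3.146886 mL/hr × 11.8 hr = 37.13325 mL
Volume remaining = 45 − 37.13325 = 7.86675 mL
Drug remaining = 7.86675 mL × 6888.889 ng/mL = 54193.16 ng = 54.19316 mcg

54.2 mcg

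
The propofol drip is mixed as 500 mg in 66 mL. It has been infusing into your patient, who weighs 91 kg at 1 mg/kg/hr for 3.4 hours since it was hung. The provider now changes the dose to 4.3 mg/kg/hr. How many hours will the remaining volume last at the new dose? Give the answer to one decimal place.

Initial rate:
Dose = 1 mg/kg/hr × 91 kg = 91 mg/hr
Concentration = 500 mg ÷ 66 mL = 7.575758 mg/mL
Rate = 91 mg/hr ÷ 7.575758 mg/mL = 12.012 mL/hr
Volume infused so far = 12.012 mL/hr × 3.4 hr = 40.8408 mL
Volume remaining = 66 − 40.8408 = 25.1592 mL
New rate:
Dose = 4.3 mg/kg/hr × 91 kg = 391.3 mg/hr
Rate = 391.3 mg/hr ÷ 7.575758 mg/mL = 51.6516 mL/hr
Time remaining = 25.1592 mL ÷ 51.6516 mL/hr = 0.4870943 hr

0.5 hours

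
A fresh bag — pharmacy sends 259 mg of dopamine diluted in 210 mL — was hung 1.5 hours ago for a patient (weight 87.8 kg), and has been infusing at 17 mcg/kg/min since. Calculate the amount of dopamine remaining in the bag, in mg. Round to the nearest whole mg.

Dose = 17 mcg/kg/min × 87.8 kg = 1492.6 mcg/min
1492.6 mcg/min × 60 min/hr = 89556 mcg/hr
Concentration = 259 mg ÷ 210 mL = 1.233333 mg/mL = 1233.333 mcg/mL
Rate = 89556 mcg/hr ÷ 1233.333 mcg/mL = 72.61297 mL/hr
Volume infused = 72.61297 mL/hr × 1.5 hr = 108.9195 mL
Volume remaining = 210 − 108.9195 = 101.0805 mL
Drug remaining = 101.0805 mL × 1233.333 mcg/mL = 124666 mcg = 124.666 mg

125 mg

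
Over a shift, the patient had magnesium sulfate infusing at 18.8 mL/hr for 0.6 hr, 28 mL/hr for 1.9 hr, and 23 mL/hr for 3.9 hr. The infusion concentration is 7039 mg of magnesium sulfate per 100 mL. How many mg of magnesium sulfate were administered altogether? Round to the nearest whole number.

10853 mg

Concentration = 7039 mg ÷ 100 mL = 70.39 mg/mL
Stage 1: 18.8 mL/hr × 0.6 hr = 11.28 mL → 11.28 mL × 70.39 mg/mL = 793.9992 mg
Stage 2: 28 mL/hr × 1.9 hr = 53.2 mL → 53.2 mL × 70.39 mg/mL = 3744.748 mg
Stage 3: 23 mL/hr × 3.9 hr = 89.7 mL → 89.7 mL × 70.39 mg/mL = 6313.983 mg
Total = 793.9992 + 3744.748 + 6313.983 = 10852.73 mg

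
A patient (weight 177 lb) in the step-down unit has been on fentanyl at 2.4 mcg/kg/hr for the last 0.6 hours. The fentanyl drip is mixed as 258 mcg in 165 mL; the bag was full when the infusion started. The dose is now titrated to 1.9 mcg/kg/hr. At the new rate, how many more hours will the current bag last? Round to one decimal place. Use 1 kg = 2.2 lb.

0.9 hours

Initial rate:
Weight = 177 lb ÷ 2.2 lb/kg = 80.45455 kg
Dose = 2.4 mcg/kg/hr × 80.45455 kg = 193.0909 mcg/hr
Concentration = 258 mcg ÷ 165 mL = 1.563636 mcg/mL
Rate = 193.0909 mcg/hr ÷ 1.563636 mcg/mL = 123.4884 mL/hr
Volume infused so far = 123.4884 mL/hr × 0.6 hr = 74.09302 mL
Volume remaining = 165 − 74.09302 = 90.90698 mL
New rate:
Dose = 1.9 mcg/kg/hr × 80.45455 kg = 152.8636 mcg/hr
Rate = 152.8636 mcg/hr ÷ 1.563636 mcg/mL = 97.76163 mL/hr
Time remaining = 90.90698 mL ÷ 97.76163 mL/hr = 0.929884 hr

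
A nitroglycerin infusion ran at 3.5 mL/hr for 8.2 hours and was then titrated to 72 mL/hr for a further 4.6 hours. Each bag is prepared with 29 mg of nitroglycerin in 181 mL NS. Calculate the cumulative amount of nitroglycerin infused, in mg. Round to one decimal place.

Concentration = 29 mg ÷ 181 mL = 0.160221 mg/mL
Stage 1: 3.5 mL/hr × 8.2 hr = 28.7 mL → 28.7 mL × 0.160221 mg/mL = 4.598343 mg
Stage 2: 72 mL/hr × 4.6 hr = 331.2 mL → 331.2 mL × 0.160221 mg/mL = 53.06519 mg
Total = 4.598343 + 53.06519 = 57.66354 mg

57.7 mg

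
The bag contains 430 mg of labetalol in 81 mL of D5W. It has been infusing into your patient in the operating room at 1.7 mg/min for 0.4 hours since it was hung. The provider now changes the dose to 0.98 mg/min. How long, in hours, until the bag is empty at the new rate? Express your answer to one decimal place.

Initial rate:
1.7 mg/min × 60 min/hr = 102 mg/hr
Concentration = 430 mg ÷ 81 mL = 5.308642 mg/mL
Rate = 102 mg/hr ÷ 5.308642 mg/mL = 19.21395 mL/hr
Volume infused so far = 19.21395 mL/hr × 0.4 hr = 7.685581 mL
Volume remaining = 81 − 7.685581 = 73.31442 mL
New rate:
0.98 mg/min × 60 min/hr = 58.8 mg/hr
Rate = 58.8 mg/hr ÷ 5.308642 mg/mL = 11.07628 mL/hr
Time remaining = 73.31442 mL ÷ 11.07628 mL/hr = 6.619048 hr

6.6 hours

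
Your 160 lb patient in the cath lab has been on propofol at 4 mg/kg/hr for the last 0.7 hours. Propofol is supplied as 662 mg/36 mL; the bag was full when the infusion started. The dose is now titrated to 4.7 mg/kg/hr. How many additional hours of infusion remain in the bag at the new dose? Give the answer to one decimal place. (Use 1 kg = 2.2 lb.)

Initial rate:
Weight = 160 lb ÷ 2.2 lb/kg = 72.72727 kg
Dose = 4 mg/kg/hr × 72.72727 kg = 290.9091 mg/hr
Concentration = 662 mg ÷ 36 mL = 18.38889 mg/mL
Rate = 290.9091 mg/hr ÷ 18.38889 mg/mL = 15.81983 mL/hr
Volume infused so far = 15.81983 mL/hr × 0.7 hr = 11.07388 mL
Volume remaining = 36 − 11.07388 = 24.92612 mL
New rate:
Dose = 4.7 mg/kg/hr × 72.72727 kg = 341.8182 mg/hr
Rate = 341.8182 mg/hr ÷ 18.38889 mg/mL = 18.5883 mL/hr
Time remaining = 24.92612 mL ÷ 18.5883 mL/hr = 1.340957 hr

1.3 hours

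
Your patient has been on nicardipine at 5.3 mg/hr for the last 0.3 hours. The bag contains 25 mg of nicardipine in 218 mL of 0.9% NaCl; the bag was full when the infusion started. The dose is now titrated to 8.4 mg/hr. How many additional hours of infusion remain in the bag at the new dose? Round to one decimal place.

Initial rate:
Concentration = 25 mg ÷ 218 mL = 0.1146789 mg/mL
Rate = 5.3 mg/hr ÷ 0.1146789 mg/mL = 46.216 mL/hr
Volume infused so far = 46.216 mL/hr × 0.3 hr = 13.8648 mL
Volume remaining = 218 − 13.8648 = 204.1352 mL
New rate:
Rate = 8.4 mg/hr ÷ 0.1146789 mg/mL = 73.248 mL/hr
Time remaining = 204.1352 mL ÷ 73.248 mL/hr = 2.786905 hr

2.8 hours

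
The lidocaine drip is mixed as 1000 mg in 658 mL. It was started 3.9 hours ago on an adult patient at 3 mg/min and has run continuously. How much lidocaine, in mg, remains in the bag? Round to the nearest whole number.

298 mg

3 mg/min × 60 min/hr = 180 mg/hr
Concentration = 1000 mg ÷ 658 mL = 1.519757 mg/mL
Rate = 180 mg/hr ÷ 1.519757 mg/mL = 118.44 mL/hr
Volume infused = 118.44 mL/hr × 3.9 hr = 461.916 mL
Volume remaining = 658 − 461.916 = 196.084 mL
Drug remaining = 196.084 mL × 1.519757 mg/mL = 298 mg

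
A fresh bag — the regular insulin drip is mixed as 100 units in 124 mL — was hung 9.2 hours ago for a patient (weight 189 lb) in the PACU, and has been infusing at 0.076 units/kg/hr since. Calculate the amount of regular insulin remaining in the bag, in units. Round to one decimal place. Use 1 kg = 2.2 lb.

39.9 units

Weight = 189 lb ÷ 2.2 lb/kg = 85.90909 kg
Dose = 0.076 units/kg/hr × 85.90909 kg = 6.529091 units/hr
Concentration = 100 units ÷ 124 mL = 0.8064516 units/mL
Rate = 6.529091 units/hr ÷ 0.8064516 units/mL = 8.096073 mL/hr
Volume infused = 8.096073 mL/hr × 9.2 hr = 74.48387 mL
Volume remaining = 124 − 74.48387 = 49.51613 mL
Drug remaining = 49.51613 mL × 0.8064516 units/mL = 39.93236 units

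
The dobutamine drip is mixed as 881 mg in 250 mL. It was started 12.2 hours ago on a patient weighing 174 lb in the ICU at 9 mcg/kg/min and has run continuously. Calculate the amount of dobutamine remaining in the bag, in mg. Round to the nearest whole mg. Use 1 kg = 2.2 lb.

360 mg

Weight = 174 lb ÷ 2.2 lb/kg = 79.09091 kg
Dose = 9 mcg/kg/min × 79.09091 kg = 711.8182 mcg/min
711.8182 mcg/min × 60 min/hr = 42709.09 mcg/hr
Concentration = 881 mg ÷ 250 mL = 3.524 mg/mL = 3524 mcg/mL
Rate = 42709.09 mcg/hr ÷ 3524 mcg/mL = 12.11949 mL/hr
Volume infused = 12.11949 mL/hr × 12.2 hr = 147.8578 mL
Volume remaining = 250 − 147.8578 = 102.1422 mL
Drug remaining = 102.1422 mL × 3524 mcg/mL = 359949.1 mcg = 359.9491 mg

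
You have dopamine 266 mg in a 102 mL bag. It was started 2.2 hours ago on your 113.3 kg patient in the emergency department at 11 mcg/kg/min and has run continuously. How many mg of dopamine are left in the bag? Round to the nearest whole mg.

101 mg

Dose = 11 mcg/kg/min × 113.3 kg = 1246.3 mcg/min
1246.3 mcg/min × 60 min/hr = 74778 mcg/hr
Concentration = 266 mg ÷ 102 mL = 2.607843 mg/mL = 2607.843 mcg/mL
Rate = 74778 mcg/hr ÷ 2607.843 mcg/mL = 28.67427 mL/hr
Volume infused = 28.67427 mL/hr × 2.2 hr = 63.0834 mL
Volume remaining = 102 − 63.0834 = 38.9166 mL
Drug remaining = 38.9166 mL × 2607.843 mcg/mL = 101488.4 mcg = 101.4884 mg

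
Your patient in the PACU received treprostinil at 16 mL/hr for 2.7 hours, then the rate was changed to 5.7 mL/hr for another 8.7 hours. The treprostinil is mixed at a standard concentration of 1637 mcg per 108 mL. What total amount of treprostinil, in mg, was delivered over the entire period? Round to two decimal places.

Concentration = 1637 mcg ÷ 108 mL = 15.15741 mcg/mL
Stage 1: 16 mL/hr × 2.7 hr = 43.2 mL → 43.2 mL × 15.15741 mcg/mL = 654.8 mcg
Stage 2: 5.7 mL/hr × 8.7 hr = 49.59 mL → 49.59 mL × 15.15741 mcg/mL = 751.6558 mcg
Total = 654.8 + 751.6558 = 1406.456 mcg = 1.406456 mg

1.41 mg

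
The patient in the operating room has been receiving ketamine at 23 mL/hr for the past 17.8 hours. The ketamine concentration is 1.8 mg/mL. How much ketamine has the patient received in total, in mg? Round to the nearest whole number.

737 mg

Drug rate = 23 mL/hr × 1.8 mg/mL = 41.4 mg/hr
Total = 41.4 mg/hr × 17.8 hr = 736.92 mg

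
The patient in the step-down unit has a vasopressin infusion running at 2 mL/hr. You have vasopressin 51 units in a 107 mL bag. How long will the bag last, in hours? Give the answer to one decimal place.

53.5 hours

Duration = 107 mL ÷ 2 mL/hr = 53.5 hr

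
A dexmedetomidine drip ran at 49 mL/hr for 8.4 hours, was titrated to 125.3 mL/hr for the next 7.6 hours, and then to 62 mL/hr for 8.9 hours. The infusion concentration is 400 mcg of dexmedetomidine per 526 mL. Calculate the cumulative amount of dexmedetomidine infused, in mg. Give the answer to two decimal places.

Concentration = 400 mcg ÷ 526 mL = 0.7604563 mcg/mL
Stage 1: 49 mL/hr × 8.4 hr = 411.6 mL → 411.6 mL × 0.7604563 mcg/mL = 313.0038 mcg
Stage 2: 125.3 mL/hr × 7.6 hr = 952.28 mL → 952.28 mL × 0.7604563 mcg/mL = 724.1673 mcg
Stage 3: 62 mL/hr × 8.9 hr = 551.8 mL → 551.8 mL × 0.7604563 mcg/mL = 419.6198 mcg
Total = 313.0038 + 724.1673 + 419.6198 = 1456.791 mcg = 1.456791 mg

1.46 mg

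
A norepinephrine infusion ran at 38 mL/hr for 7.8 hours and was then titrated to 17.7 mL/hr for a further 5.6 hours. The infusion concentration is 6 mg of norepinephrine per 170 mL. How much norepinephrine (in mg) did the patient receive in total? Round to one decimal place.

14.0 mg

Concentration = 6 mg ÷ 170 mL = 0.03529412 mg/mL
Stage 1: 38 mL/hr × 7.8 hr = 296.4 mL → 296.4 mL × 0.03529412 mg/mL = 10.46118 mg
Stage 2: 17.7 mL/hr × 5.6 hr = 99.12 mL → 99.12 mL × 0.03529412 mg/mL = 3.498353 mg
Total = 10.46118 + 3.498353 = 13.95953 mg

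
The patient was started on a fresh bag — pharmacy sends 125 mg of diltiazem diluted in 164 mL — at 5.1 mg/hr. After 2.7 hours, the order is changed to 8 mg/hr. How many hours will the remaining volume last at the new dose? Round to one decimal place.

13.9 hours

Initial rate:
Concentration = 125 mg ÷ 164 mL = 0.7621951 mg/mL
Rate = 5.1 mg/hr ÷ 0.7621951 mg/mL = 6.6912 mL/hr
Volume infused so far = 6.6912 mL/hr × 2.7 hr = 18.06624 mL
Volume remaining = 164 − 18.06624 = 145.9338 mL
New rate:
Rate = 8 mg/hr ÷ 0.7621951 mg/mL = 10.496 mL/hr
Time remaining = 145.9338 mL ÷ 10.496 mL/hr = 13.90375 hr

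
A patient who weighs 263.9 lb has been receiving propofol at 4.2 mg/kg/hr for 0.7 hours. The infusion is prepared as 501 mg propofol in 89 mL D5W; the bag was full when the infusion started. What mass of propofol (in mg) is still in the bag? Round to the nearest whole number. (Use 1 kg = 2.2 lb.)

148 mg

Weight = 263.9 lb ÷ 2.2 lb/kg = 119.9545 kg
Dose = 4.2 mg/kg/hr × 119.9545 kg = 503.8091 mg/hr
Concentration = 501 mg ÷ 89 mL = 5.629213 mg/mL
Rate = 503.8091 mg/hr ÷ 5.629213 mg/mL = 89.49902 mL/hr
Volume infused = 89.49902 mL/hr × 0.7 hr = 62.64931 mL
Volume remaining = 89 − 62.64931 = 26.35069 mL
Drug remaining = 26.35069 mL × 5.629213 mg/mL = 148.3336 mg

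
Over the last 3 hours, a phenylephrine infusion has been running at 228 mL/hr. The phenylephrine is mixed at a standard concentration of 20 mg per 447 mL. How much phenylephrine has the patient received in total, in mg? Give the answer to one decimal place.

30.6 mg

Concentration = 20 mg ÷ 447 mL = 0.04474273 mg/mL = 44.74273 mcg/mL
Drug rate = 228 mL/hr × 44.74273 mcg/mL = 10201.34 mcg/hr
Total = 10201.34 mcg/hr × 3 hr = 30604.03 mcg = 30.60403 mg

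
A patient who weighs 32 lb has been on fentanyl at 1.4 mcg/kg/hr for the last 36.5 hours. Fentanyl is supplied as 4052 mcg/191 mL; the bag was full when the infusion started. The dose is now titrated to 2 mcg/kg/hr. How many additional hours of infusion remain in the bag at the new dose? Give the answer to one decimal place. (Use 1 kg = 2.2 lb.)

Initial rate:
Weight = 32 lb ÷ 2.2 lb/kg = 14.54545 kg
Dose = 1.4 mcg/kg/hr × 14.54545 kg = 20.36364 mcg/hr
Concentration = 4052 mcg ÷ 191 mL = 21.21466 mcg/mL
Rate = 20.36364 mcg/hr ÷ 21.21466 mcg/mL = 0.9598851 mL/hr
Volume infused so far = 0.9598851 mL/hr × 36.5 hr = 35.03581 mL
Volume remaining = 191 − 35.03581 = 155.9642 mL
New rate:
Dose = 2 mcg/kg/hr × 14.54545 kg = 29.09091 mcg/hr
Rate = 29.09091 mcg/hr ÷ 21.21466 mcg/mL = 1.371264 mL/hr
Time remaining = 155.9642 mL ÷ 1.371264 mL/hr = 113.7375 hr

113.7 hours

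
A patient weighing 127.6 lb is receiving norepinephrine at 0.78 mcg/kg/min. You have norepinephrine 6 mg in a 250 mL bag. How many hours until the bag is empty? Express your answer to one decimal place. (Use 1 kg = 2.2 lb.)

2.2 hours

Weight = 127.6 lb ÷ 2.2 lb/kg = 58 kg
Dose = 0.78 mcg/kg/min × 58 kg = 45.24 mcg/min
45.24 mcg/min × 60 min/hr = 2714.4 mcg/hr
Concentration = 6 mg ÷ 250 mL = 0.024 mg/mL = 24 mcg/mL
Rate = 2714.4 mcg/hr ÷ 24 mcg/mL = 113.1 mL/hr
Duration = 250 mL ÷ 113.1 mL/hr = 2.210433 hr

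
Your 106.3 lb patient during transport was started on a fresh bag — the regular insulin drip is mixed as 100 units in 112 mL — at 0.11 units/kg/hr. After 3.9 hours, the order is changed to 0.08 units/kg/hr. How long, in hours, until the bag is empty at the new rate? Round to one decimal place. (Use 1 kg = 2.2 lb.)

Initial rate:
Weight = 106.3 lb ÷ 2.2 lb/kg = 48.31818 kg
Dose = 0.11 units/kg/hr × 48.31818 kg = 5.315 units/hr
Concentration = 100 units ÷ 112 mL = 0.8928571 units/mL
Rate = 5.315 units/hr ÷ 0.8928571 units/mL = 5.9528 mL/hr
Volume infused so far = 5.9528 mL/hr × 3.9 hr = 23.21592 mL
Volume remaining = 112 − 23.21592 = 88.78408 mL
New rate:
Dose = 0.08 units/kg/hr × 48.31818 kg = 3.865455 units/hr
Rate = 3.865455 units/hr ÷ 0.8928571 units/mL = 4.329309 mL/hr
Time remaining = 88.78408 mL ÷ 4.329309 mL/hr = 20.50768 hr

20.5 hours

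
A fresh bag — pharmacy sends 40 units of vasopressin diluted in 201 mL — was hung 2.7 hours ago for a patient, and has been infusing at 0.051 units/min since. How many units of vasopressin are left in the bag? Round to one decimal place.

0.051 units/min × 60 min/hr = 3.06 units/hr
Concentration = 40 units ÷ 201 mL = 0.199005 units/mL
Rate = 3.06 units/hr ÷ 0.199005 units/mL = 15.3765 mL/hr
Volume infused = 15.3765 mL/hr × 2.7 hr = 41.51655 mL
Volume remaining = 201 − 41.51655 = 159.4835 mL
Drug remaining = 159.4835 mL × 0.199005 units/mL = 31.738 units

31.7 units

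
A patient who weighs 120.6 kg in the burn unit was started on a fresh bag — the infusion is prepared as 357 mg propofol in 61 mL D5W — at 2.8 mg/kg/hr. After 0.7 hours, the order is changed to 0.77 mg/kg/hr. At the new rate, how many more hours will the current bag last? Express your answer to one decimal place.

Initial rate:
Dose = 2.8 mg/kg/hr × 120.6 kg = 337.68 mg/hr
Concentration = 357 mg ÷ 61 mL = 5.852459 mg/mL
Rate = 337.68 mg/hr ÷ 5.852459 mg/mL = 57.69882 mL/hr
Volume infused so far = 57.69882 mL/hr × 0.7 hr = 40.38918 mL
Volume remaining = 61 − 40.38918 = 20.61082 mL
New rate:
Dose = 0.77 mg/kg/hr × 120.6 kg = 92.862 mg/hr
Rate = 92.862 mg/hr ÷ 5.852459 mg/mL = 15.86718 mL/hr
Time remaining = 20.61082 mL ÷ 15.86718 mL/hr = 1.29896 hr

1.3 hours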